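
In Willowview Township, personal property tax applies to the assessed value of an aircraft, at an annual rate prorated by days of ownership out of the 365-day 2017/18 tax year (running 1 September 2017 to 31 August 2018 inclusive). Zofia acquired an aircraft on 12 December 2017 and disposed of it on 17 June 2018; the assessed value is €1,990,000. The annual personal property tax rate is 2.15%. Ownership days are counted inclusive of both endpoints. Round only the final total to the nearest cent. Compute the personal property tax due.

€22,037.21

Days held (12 December 2017 – 17 June 2018): 188 out of 365
Tax = €1,990,000 × 2.15% × 188/365 = €22,037.2055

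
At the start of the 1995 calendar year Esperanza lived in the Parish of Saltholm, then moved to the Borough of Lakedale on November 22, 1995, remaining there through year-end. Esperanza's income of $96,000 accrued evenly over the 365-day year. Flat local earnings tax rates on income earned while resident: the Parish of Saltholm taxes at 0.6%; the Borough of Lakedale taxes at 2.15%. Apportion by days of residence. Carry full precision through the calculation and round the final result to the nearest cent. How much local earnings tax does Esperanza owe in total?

The Parish of Saltholm, January 1 – November 21, 1995: 325 days → $96,000 × 0.6% × 325/365 = $512.8767
The Borough of Lakedale, November 22 – December 31, 1995: 40 days → $96,000 × 2.15% × 40/365 = $226.1918
Total = $739.0685

$739.07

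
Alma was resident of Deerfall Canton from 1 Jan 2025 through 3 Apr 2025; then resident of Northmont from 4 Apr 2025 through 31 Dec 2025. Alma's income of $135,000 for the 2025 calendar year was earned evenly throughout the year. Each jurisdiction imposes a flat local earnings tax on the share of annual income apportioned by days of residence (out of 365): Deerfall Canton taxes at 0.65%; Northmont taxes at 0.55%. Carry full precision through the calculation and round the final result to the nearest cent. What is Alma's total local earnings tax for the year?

Deerfall Canton, 1 Jan – 3 Apr 2025: 93 days → $135,000 × 0.65% × 93/365 = $223.5822
Northmont, 4 Apr – 31 Dec 2025: 272 days → $135,000 × 0.55% × 272/365 = $553.3151
Total = $776.8973

$776.90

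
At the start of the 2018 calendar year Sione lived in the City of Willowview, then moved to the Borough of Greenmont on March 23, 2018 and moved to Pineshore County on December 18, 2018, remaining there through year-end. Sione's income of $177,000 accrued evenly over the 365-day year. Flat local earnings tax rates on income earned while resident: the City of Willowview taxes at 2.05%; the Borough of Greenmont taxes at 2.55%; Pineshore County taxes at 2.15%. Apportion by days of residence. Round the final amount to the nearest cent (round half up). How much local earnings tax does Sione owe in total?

$4,289.95

The City of Willowview, January 1 – March 22, 2018: 81 days → $177,000 × 2.05% × 81/365 = $805.2288
The Borough of Greenmont, March 23 – December 17, 2018: 270 days → $177,000 × 2.55% × 270/365 = $3,338.7534
Pineshore County, December 18 – December 31, 2018: 14 days → $177,000 × 2.15% × 14/365 = $145.9644
Total = $4,289.9466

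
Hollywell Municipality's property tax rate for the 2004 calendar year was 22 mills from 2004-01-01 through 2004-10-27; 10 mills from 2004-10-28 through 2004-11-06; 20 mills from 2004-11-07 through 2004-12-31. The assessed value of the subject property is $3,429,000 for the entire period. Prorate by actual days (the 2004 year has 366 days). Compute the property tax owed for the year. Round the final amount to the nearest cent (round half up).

$73,283.16

2004-01-01 to 2004-10-27: 301 days at 22 mills → $3,429,000 × 2.2% × 301/366 = $62,040.5410
2004-10-28 to 2004-11-06: 10 days at 10 mills → $3,429,000 × 1% × 10/366 = $936.8852
2004-11-07 to 2004-12-31: 55 days at 20 mills → $3,429,000 × 2% × 55/366 = $10,305.7377
Total = $73,283.1639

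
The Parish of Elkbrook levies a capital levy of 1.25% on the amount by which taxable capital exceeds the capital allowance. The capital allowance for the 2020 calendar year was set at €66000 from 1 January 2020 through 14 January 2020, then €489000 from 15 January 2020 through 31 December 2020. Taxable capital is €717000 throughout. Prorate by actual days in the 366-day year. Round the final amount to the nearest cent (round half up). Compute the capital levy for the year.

1 January – 14 January 2020: 14 days, exemption €66000 → (€717000 − €66000) × 1.25% × 14/366 = €311.2705
15 January – 31 December 2020: 352 days, exemption €489000 → (€717000 − €489000) × 1.25% × 352/366 = €2740.9836
Total = €3052.2541

€3052.25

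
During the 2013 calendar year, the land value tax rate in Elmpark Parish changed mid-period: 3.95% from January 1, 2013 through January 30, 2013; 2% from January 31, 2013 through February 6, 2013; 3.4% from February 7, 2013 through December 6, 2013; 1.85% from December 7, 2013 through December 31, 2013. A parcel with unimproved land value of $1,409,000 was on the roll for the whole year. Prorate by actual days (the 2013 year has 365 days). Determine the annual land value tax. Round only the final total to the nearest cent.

$46,668.78

January 1 – January 30, 2013: 30 days at 3.95% → $1,409,000 × 3.95% × 30/365 = $4,574.4247
January 31 – February 6, 2013: 7 days at 2% → $1,409,000 × 2% × 7/365 = $540.4384
February 7 – December 6, 2013: 303 days at 3.4% → $1,409,000 × 3.4% × 303/365 = $39,768.5425
December 7 – December 31, 2013: 25 days at 1.85% → $1,409,000 × 1.85% × 25/365 = $1,785.3767
Total = $46,668.7822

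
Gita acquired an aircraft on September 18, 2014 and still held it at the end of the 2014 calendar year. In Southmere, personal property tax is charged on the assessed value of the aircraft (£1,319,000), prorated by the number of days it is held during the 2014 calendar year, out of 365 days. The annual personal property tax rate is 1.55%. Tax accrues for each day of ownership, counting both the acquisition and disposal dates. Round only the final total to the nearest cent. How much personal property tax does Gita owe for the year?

Days held (September 18 – December 31, 2014): 105 out of 365
Tax = £1,319,000 × 1.55% × 105/365 = £5,881.2945

£5,881.29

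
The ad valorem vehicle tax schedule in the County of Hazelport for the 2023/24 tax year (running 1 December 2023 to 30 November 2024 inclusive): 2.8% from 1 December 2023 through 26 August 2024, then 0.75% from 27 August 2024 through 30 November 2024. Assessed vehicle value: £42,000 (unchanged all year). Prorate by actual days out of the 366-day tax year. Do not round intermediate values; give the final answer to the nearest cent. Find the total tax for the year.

£950.16

1 December 2023 – 26 August 2024: 270 days at 2.8% → £42,000 × 2.8% × 270/366 = £867.5410
27 August – 30 November 2024: 96 days at 0.75% → £42,000 × 0.75% × 96/366 = £82.6230
Total = £950.1639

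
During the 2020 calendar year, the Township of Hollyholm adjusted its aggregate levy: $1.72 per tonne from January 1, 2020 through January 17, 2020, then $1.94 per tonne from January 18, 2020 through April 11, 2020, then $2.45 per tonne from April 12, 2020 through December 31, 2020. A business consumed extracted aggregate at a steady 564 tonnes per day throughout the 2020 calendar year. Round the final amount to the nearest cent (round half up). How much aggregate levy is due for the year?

$474290.16

January 1 – January 17, 2020: 17 days × 564 tonnes/day = 9,588 tonnes at $1.72/tonne → $16491.36
January 18 – April 11, 2020: 85 days × 564 tonnes/day = 47,940 tonnes at $1.94/tonne → $93003.60
April 12 – December 31, 2020: 264 days × 564 tonnes/day = 148,896 tonnes at $2.45/tonne → $364795.20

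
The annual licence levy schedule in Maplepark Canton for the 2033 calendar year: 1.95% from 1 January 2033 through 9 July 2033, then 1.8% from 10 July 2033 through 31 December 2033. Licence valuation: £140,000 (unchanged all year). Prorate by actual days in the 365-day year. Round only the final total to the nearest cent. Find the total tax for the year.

1 January – 9 July 2033: 190 days at 1.95% → £140,000 × 1.95% × 190/365 = £1,421.0959
10 July – 31 December 2033: 175 days at 1.8% → £140,000 × 1.8% × 175/365 = £1,208.2192
Total = £2,629.3151

£2,629.32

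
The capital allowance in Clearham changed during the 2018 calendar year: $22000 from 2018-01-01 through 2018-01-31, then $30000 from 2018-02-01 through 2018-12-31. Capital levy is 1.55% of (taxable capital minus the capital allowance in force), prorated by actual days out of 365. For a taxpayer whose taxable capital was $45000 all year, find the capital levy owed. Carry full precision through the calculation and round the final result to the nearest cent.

$243.03

2018-01-01 to 2018-01-31: 31 days, exemption $22000 → ($45000 − $22000) × 1.55% × 31/365 = $30.2781
2018-02-01 to 2018-12-31: 334 days, exemption $30000 → ($45000 − $30000) × 1.55% × 334/365 = $212.7534
Total = $243.0315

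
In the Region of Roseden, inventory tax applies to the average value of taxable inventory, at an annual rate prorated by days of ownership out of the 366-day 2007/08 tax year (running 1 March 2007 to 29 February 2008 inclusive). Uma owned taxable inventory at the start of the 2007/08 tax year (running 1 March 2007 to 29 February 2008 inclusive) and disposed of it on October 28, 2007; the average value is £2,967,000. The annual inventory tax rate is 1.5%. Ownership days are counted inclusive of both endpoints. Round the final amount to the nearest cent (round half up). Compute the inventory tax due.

£29,426.80

Days held (March 1 – October 28, 2007): 242 out of 366
Tax = £2,967,000 × 1.5% × 242/366 = £29,426.8033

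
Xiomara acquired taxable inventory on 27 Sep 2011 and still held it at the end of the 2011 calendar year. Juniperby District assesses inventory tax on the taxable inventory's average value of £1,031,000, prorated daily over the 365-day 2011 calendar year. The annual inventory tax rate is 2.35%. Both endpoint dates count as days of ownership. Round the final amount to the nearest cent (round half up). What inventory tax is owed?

£6,372.43

Days held (27 Sep – 31 Dec 2011): 96 out of 365
Tax = £1,031,000 × 2.35% × 96/365 = £6,372.4274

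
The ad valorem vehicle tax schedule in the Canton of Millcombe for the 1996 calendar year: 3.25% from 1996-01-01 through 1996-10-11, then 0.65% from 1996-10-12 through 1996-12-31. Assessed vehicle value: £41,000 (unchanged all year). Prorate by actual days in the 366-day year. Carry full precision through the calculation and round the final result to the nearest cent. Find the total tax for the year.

1996-01-01 to 1996-10-11: 285 days at 3.25% → £41,000 × 3.25% × 285/366 = £1,037.6025
1996-10-12 to 1996-12-31: 81 days at 0.65% → £41,000 × 0.65% × 81/366 = £58.9795
Total = £1,096.5820

£1,096.58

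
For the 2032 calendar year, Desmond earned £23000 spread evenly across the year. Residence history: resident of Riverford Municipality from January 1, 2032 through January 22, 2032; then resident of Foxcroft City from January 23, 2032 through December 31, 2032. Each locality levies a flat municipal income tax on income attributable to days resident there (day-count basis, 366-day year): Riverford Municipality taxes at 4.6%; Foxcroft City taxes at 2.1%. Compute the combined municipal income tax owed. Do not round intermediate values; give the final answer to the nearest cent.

£517.56

Riverford Municipality, January 1 – January 22, 2032: 22 days → £23000 × 4.6% × 22/366 = £63.5956
Foxcroft City, January 23 – December 31, 2032: 344 days → £23000 × 2.1% × 344/366 = £453.9672
Total = £517.5628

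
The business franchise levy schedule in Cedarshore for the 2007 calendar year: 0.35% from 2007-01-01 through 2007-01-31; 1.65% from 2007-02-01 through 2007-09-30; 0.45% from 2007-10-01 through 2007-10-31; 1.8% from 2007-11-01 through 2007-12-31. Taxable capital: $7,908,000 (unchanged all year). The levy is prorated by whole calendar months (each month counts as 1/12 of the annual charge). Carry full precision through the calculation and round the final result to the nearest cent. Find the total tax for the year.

$115,984.00

2007-01-01 to 2007-01-31: 1 month at 0.35% → $7,908,000 × 0.35% × 1/12 = $2,306.5000
2007-02-01 to 2007-09-30: 8 months at 1.65% → $7,908,000 × 1.65% × 8/12 = $86,988.0000
2007-10-01 to 2007-10-31: 1 month at 0.45% → $7,908,000 × 0.45% × 1/12 = $2,965.5000
2007-11-01 to 2007-12-31: 2 months at 1.8% → $7,908,000 × 1.8% × 2/12 = $23,724.0000
Total = $115,984.0000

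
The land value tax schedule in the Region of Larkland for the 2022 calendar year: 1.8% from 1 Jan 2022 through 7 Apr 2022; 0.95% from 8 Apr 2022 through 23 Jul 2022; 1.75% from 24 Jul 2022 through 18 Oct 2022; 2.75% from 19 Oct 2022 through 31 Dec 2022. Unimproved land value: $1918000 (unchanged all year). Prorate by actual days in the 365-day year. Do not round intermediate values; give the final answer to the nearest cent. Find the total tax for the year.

1 Jan – 7 Apr 2022: 97 days at 1.8% → $1918000 × 1.8% × 97/365 = $9174.8712
8 Apr – 23 Jul 2022: 107 days at 0.95% → $1918000 × 0.95% × 107/365 = $5341.4986
24 Jul – 18 Oct 2022: 87 days at 1.75% → $1918000 × 1.75% × 87/365 = $8000.4247
19 Oct – 31 Dec 2022: 74 days at 2.75% → $1918000 × 2.75% × 74/365 = $10693.5068
Total = $33210.3014

$33210.30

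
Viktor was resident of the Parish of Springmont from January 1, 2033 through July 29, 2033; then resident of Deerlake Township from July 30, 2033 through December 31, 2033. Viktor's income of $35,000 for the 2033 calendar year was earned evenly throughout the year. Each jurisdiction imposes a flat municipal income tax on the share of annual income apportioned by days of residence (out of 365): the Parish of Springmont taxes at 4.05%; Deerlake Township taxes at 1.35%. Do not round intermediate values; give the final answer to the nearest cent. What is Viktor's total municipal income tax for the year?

$1,016.20

The Parish of Springmont, January 1 – July 29, 2033: 210 days → $35,000 × 4.05% × 210/365 = $815.5479
Deerlake Township, July 30 – December 31, 2033: 155 days → $35,000 × 1.35% × 155/365 = $200.6507
Total = $1,016.1986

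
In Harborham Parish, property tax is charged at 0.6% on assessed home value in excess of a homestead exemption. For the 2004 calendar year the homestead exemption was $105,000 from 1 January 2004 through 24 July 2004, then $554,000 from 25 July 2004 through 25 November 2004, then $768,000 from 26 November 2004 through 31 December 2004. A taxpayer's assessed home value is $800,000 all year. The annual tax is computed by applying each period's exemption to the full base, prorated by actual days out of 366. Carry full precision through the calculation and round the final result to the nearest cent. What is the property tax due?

$2,866.00

1 January – 24 July 2004: 206 days, exemption $105,000 → ($800,000 − $105,000) × 0.6% × 206/366 = $2,347.0492
25 July – 25 November 2004: 124 days, exemption $554,000 → ($800,000 − $554,000) × 0.6% × 124/366 = $500.0656
26 November – 31 December 2004: 36 days, exemption $768,000 → ($800,000 − $768,000) × 0.6% × 36/366 = $18.8852
Total = $2,866.0000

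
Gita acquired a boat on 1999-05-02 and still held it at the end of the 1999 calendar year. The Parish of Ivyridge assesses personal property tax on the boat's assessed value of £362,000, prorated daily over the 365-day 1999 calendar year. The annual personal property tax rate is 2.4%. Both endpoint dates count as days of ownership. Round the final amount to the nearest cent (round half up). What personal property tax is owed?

£5,807.87

Days held (1999-05-02 to 1999-12-31): 244 out of 365
Tax = £362,000 × 2.4% × 244/365 = £5,807.8685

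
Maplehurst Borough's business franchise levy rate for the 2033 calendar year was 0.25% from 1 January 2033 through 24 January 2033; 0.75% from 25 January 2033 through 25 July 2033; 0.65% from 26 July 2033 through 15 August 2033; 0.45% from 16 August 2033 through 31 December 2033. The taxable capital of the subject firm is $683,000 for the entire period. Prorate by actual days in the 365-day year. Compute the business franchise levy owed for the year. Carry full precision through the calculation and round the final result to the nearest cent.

1 January – 24 January 2033: 24 days at 0.25% → $683,000 × 0.25% × 24/365 = $112.2740
25 January – 25 July 2033: 182 days at 0.75% → $683,000 × 0.75% × 182/365 = $2,554.2329
26 July – 15 August 2033: 21 days at 0.65% → $683,000 × 0.65% × 21/365 = $255.4233
16 August – 31 December 2033: 138 days at 0.45% → $683,000 × 0.45% × 138/365 = $1,162.0356
Total = $4,083.9658

$4,083.97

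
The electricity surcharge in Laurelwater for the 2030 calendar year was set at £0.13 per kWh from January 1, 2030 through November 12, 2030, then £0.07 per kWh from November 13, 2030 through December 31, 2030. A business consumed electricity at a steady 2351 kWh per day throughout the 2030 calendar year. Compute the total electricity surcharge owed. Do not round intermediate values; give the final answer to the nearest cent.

£104,643.01

January 1 – November 12, 2030: 316 days × 2351 kWh/day = 742,916 kWh at £0.13/kWh → £96,579.08
November 13 – December 31, 2030: 49 days × 2351 kWh/day = 115,199 kWh at £0.07/kWh → £8,063.93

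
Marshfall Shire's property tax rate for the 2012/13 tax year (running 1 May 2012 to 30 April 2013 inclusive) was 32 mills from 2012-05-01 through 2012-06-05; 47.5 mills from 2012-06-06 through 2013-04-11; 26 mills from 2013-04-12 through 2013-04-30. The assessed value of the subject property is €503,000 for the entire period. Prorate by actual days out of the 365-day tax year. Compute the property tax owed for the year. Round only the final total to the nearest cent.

2012-05-01 to 2012-06-05: 36 days at 32 mills → €503,000 × 3.2% × 36/365 = €1,587.5507
2012-06-06 to 2013-04-11: 310 days at 47.5 mills → €503,000 × 4.75% × 310/365 = €20,292.2603
2013-04-12 to 2013-04-30: 19 days at 26 mills → €503,000 × 2.6% × 19/365 = €680.7726
Total = €22,560.5836

€22,560.58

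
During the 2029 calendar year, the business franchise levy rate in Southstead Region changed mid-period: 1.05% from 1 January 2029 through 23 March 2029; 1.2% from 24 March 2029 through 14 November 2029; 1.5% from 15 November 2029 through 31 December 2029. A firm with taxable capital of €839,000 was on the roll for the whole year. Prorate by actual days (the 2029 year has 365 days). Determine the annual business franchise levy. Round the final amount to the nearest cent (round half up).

1 January – 23 March 2029: 82 days at 1.05% → €839,000 × 1.05% × 82/365 = €1,979.1205
24 March – 14 November 2029: 236 days at 1.2% → €839,000 × 1.2% × 236/365 = €6,509.7205
15 November – 31 December 2029: 47 days at 1.5% → €839,000 × 1.5% × 47/365 = €1,620.5342
Total = €10,109.3753

€10,109.38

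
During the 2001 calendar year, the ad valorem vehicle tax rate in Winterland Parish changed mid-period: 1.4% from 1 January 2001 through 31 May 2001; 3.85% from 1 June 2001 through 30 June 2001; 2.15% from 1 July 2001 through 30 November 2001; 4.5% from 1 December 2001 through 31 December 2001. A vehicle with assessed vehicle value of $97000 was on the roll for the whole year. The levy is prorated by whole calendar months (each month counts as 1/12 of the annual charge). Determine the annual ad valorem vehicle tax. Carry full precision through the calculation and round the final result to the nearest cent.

$2109.75

1 January – 31 May 2001: 5 months at 1.4% → $97000 × 1.4% × 5/12 = $565.8333
1 June – 30 June 2001: 1 month at 3.85% → $97000 × 3.85% × 1/12 = $311.2083
1 July – 30 November 2001: 5 months at 2.15% → $97000 × 2.15% × 5/12 = $868.9583
1 December – 31 December 2001: 1 month at 4.5% → $97000 × 4.5% × 1/12 = $363.7500
Total = $2109.7500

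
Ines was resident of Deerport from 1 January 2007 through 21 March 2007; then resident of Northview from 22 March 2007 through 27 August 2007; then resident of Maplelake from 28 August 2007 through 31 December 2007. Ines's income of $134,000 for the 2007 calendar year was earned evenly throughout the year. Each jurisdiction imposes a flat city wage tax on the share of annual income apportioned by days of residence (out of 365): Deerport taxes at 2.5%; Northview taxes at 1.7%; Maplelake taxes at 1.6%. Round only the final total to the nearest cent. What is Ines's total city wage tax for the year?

Deerport, 1 January – 21 March 2007: 80 days → $134,000 × 2.5% × 80/365 = $734.2466
Northview, 22 March – 27 August 2007: 159 days → $134,000 × 1.7% × 159/365 = $992.3342
Maplelake, 28 August – 31 December 2007: 126 days → $134,000 × 1.6% × 126/365 = $740.1205
Total = $2,466.7014

$2,466.70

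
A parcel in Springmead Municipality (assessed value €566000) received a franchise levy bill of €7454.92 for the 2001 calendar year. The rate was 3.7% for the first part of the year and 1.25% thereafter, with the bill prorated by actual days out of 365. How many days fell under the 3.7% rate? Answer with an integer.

Let d = days at the first rate; then 365 − d days at the second rate.
€566000 × [3.7%·d + 1.25%·(365−d)] / 365 = €7454.92
Solving gives d = 10, so the new rate took effect on 11 Jan 2001.

10 days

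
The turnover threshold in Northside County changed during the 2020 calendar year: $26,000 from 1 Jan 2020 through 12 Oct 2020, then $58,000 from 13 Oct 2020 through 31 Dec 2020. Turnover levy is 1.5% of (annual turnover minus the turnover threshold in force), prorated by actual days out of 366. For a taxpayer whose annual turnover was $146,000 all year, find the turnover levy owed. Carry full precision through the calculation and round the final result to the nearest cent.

1 Jan – 12 Oct 2020: 286 days, exemption $26,000 → ($146,000 − $26,000) × 1.5% × 286/366 = $1,406.5574
13 Oct – 31 Dec 2020: 80 days, exemption $58,000 → ($146,000 − $58,000) × 1.5% × 80/366 = $288.5246
Total = $1,695.0820

$1,695.08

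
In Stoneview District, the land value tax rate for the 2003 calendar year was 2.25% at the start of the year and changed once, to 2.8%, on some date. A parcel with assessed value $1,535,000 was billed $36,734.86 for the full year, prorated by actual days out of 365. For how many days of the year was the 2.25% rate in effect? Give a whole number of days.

270 days

Let d = days at the first rate; then 365 − d days at the second rate.
$1,535,000 × [2.25%·d + 2.8%·(365−d)] / 365 = $36,734.86
Solving gives d = 270, so the new rate took effect on September 28, 2003.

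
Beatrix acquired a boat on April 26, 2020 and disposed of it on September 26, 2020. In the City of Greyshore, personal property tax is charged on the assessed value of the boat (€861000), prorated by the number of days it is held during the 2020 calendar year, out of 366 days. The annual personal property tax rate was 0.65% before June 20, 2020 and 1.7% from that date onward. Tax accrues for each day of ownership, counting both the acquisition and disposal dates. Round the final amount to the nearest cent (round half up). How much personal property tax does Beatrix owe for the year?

€4800.19

April 26 – June 19, 2020: 55 days at 0.65% → €861000 × 0.65% × 55/366 = €841.0041
June 20 – September 26, 2020: 99 days at 1.7% → €861000 × 1.7% × 99/366 = €3959.1885
Total = €4800.1926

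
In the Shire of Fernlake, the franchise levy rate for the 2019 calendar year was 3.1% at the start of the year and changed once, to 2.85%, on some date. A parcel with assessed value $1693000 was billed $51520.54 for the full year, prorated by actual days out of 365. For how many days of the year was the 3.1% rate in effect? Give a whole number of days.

282 days

Let d = days at the first rate; then 365 − d days at the second rate.
$1693000 × [3.1%·d + 2.85%·(365−d)] / 365 = $51520.54
Solving gives d = 282, so the new rate took effect on 10 October 2019.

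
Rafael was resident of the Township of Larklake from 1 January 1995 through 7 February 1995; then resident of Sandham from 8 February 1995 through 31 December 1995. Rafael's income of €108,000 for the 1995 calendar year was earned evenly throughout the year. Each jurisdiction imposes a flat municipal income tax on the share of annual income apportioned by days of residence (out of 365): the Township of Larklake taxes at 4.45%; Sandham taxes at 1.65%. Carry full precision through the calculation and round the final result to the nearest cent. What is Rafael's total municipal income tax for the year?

€2,096.83

The Township of Larklake, 1 January – 7 February 1995: 38 days → €108,000 × 4.45% × 38/365 = €500.3507
Sandham, 8 February – 31 December 1995: 327 days → €108,000 × 1.65% × 327/365 = €1,596.4767
Total = €2,096.8274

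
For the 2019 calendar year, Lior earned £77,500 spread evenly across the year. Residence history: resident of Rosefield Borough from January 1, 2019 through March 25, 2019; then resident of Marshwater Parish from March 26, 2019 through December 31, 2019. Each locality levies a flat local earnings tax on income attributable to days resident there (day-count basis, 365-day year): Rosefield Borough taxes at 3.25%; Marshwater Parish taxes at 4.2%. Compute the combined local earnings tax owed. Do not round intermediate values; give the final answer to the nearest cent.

£3,085.56

Rosefield Borough, January 1 – March 25, 2019: 84 days → £77,500 × 3.25% × 84/365 = £579.6575
Marshwater Parish, March 26 – December 31, 2019: 281 days → £77,500 × 4.2% × 281/365 = £2,505.9041
Total = £3,085.5616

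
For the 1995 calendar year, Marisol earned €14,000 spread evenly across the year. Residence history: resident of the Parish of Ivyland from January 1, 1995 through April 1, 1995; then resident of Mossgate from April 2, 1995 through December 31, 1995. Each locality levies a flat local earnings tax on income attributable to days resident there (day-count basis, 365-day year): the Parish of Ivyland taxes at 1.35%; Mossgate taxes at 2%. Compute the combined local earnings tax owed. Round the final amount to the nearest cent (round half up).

The Parish of Ivyland, January 1 – April 1, 1995: 91 days → €14,000 × 1.35% × 91/365 = €47.1205
Mossgate, April 2 – December 31, 1995: 274 days → €14,000 × 2% × 274/365 = €210.1918
Total = €257.3123

€257.31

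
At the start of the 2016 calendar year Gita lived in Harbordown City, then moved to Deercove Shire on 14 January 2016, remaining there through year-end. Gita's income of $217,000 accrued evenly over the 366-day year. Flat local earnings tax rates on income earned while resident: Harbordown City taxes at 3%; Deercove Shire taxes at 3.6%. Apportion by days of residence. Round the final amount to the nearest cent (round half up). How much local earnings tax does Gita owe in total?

Harbordown City, 1 January – 13 January 2016: 13 days → $217,000 × 3% × 13/366 = $231.2295
Deercove Shire, 14 January – 31 December 2016: 353 days → $217,000 × 3.6% × 353/366 = $7,534.5246
Total = $7,765.7541

$7,765.75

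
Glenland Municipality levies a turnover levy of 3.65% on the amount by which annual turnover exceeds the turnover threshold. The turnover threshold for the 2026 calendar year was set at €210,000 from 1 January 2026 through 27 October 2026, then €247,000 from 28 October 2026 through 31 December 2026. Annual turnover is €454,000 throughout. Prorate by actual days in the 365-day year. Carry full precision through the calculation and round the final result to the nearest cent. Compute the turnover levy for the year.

€8,665.50

1 January – 27 October 2026: 300 days, exemption €210,000 → (€454,000 − €210,000) × 3.65% × 300/365 = €7,320.0000
28 October – 31 December 2026: 65 days, exemption €247,000 → (€454,000 − €247,000) × 3.65% × 65/365 = €1,345.5000
Total = €8,665.5000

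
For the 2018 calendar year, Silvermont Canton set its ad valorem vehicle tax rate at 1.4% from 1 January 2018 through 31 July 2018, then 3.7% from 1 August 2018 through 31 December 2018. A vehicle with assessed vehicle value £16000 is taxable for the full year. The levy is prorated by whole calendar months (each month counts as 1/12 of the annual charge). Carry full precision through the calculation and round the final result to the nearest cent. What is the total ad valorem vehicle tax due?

£377.33

1 January – 31 July 2018: 7 months at 1.4% → £16000 × 1.4% × 7/12 = £130.6667
1 August – 31 December 2018: 5 months at 3.7% → £16000 × 3.7% × 5/12 = £246.6667
Total = £377.3333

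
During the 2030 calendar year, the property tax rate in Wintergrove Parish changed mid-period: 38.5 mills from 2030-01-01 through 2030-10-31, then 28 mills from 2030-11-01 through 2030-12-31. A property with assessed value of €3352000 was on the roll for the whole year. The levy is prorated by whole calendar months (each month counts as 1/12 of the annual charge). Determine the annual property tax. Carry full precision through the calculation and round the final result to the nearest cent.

2030-01-01 to 2030-10-31: 10 months at 38.5 mills → €3352000 × 3.85% × 10/12 = €107543.3333
2030-11-01 to 2030-12-31: 2 months at 28 mills → €3352000 × 2.8% × 2/12 = €15642.6667
Total = €123186.0000

€123186.00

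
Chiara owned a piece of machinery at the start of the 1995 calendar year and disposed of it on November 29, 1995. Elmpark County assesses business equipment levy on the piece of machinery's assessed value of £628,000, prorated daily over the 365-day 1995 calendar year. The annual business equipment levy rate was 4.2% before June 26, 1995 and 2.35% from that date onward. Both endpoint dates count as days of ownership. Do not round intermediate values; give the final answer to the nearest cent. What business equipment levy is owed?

January 1 – June 25, 1995: 176 days at 4.2% → £628,000 × 4.2% × 176/365 = £12,718.2904
June 26 – November 29, 1995: 157 days at 2.35% → £628,000 × 2.35% × 157/365 = £6,347.9616
Total = £19,066.2521

£19,066.25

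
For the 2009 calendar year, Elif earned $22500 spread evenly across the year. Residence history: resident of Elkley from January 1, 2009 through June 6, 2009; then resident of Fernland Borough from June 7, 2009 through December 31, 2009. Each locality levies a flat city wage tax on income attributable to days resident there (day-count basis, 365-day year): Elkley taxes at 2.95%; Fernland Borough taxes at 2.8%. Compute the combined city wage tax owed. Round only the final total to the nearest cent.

Elkley, January 1 – June 6, 2009: 157 days → $22500 × 2.95% × 157/365 = $285.5034
Fernland Borough, June 7 – December 31, 2009: 208 days → $22500 × 2.8% × 208/365 = $359.0137
Total = $644.5171

$644.52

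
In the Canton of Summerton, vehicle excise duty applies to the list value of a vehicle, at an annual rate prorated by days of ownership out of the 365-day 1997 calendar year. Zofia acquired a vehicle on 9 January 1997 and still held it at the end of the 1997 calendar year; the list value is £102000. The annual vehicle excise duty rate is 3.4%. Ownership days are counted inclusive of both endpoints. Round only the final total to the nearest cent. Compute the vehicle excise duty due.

£3391.99

Days held (9 January – 31 December 1997): 357 out of 365
Tax = £102000 × 3.4% × 357/365 = £3391.9890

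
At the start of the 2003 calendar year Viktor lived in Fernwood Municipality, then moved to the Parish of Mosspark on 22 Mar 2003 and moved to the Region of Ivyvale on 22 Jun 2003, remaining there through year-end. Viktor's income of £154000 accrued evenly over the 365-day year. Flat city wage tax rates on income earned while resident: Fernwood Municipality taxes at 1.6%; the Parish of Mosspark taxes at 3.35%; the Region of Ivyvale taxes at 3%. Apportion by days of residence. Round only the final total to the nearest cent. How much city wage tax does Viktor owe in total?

Fernwood Municipality, 1 Jan – 21 Mar 2003: 80 days → £154000 × 1.6% × 80/365 = £540.0548
The Parish of Mosspark, 22 Mar – 21 Jun 2003: 92 days → £154000 × 3.35% × 92/365 = £1300.3507
The Region of Ivyvale, 22 Jun – 31 Dec 2003: 193 days → £154000 × 3% × 193/365 = £2442.9041
Total = £4283.3096

£4283.31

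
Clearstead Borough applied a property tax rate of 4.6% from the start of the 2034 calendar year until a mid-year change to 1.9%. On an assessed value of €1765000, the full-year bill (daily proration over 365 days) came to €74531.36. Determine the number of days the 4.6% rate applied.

Let d = days at the first rate; then 365 − d days at the second rate.
€1765000 × [4.6%·d + 1.9%·(365−d)] / 365 = €74531.36
Solving gives d = 314, so the new rate took effect on 11 November 2034.

314 days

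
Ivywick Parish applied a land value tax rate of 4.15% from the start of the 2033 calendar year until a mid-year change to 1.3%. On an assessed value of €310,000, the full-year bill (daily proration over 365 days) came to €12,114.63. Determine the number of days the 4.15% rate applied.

Let d = days at the first rate; then 365 − d days at the second rate.
€310,000 × [4.15%·d + 1.3%·(365−d)] / 365 = €12,114.63
Solving gives d = 334, so the new rate took effect on December 1, 2033.

334 days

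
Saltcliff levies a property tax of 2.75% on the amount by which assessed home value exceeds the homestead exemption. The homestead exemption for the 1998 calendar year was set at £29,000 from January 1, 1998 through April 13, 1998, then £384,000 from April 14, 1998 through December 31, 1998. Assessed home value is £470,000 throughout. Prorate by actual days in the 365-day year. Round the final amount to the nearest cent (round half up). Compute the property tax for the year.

January 1 – April 13, 1998: 103 days, exemption £29,000 → (£470,000 − £29,000) × 2.75% × 103/365 = £3,422.2808
April 14 – December 31, 1998: 262 days, exemption £384,000 → (£470,000 − £384,000) × 2.75% × 262/365 = £1,697.6164
Total = £5,119.8973

£5,119.90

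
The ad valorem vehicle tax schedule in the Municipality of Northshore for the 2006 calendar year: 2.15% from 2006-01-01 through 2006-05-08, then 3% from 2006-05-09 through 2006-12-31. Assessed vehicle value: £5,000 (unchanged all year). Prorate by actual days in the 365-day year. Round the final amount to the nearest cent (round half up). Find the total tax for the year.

2006-01-01 to 2006-05-08: 128 days at 2.15% → £5,000 × 2.15% × 128/365 = £37.6986
2006-05-09 to 2006-12-31: 237 days at 3% → £5,000 × 3% × 237/365 = £97.3973
Total = £135.0959

£135.10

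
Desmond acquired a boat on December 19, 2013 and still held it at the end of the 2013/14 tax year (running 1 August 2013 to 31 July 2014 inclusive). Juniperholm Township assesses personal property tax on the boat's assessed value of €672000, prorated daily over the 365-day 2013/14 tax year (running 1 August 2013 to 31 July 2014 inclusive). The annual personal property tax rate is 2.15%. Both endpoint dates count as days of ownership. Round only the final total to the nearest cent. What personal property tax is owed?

€8906.30

Days held (December 19, 2013 – July 31, 2014): 225 out of 365
Tax = €672000 × 2.15% × 225/365 = €8906.3014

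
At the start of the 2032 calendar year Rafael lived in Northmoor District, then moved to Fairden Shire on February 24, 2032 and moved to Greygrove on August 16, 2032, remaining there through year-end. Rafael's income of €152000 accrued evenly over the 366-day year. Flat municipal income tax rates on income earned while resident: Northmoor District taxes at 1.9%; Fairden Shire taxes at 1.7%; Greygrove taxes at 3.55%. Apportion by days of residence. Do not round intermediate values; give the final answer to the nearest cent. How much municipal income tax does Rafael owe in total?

€3689.11

Northmoor District, January 1 – February 23, 2032: 54 days → €152000 × 1.9% × 54/366 = €426.0984
Fairden Shire, February 24 – August 15, 2032: 174 days → €152000 × 1.7% × 174/366 = €1228.4590
Greygrove, August 16 – December 31, 2032: 138 days → €152000 × 3.55% × 138/366 = €2034.5574
Total = €3689.1148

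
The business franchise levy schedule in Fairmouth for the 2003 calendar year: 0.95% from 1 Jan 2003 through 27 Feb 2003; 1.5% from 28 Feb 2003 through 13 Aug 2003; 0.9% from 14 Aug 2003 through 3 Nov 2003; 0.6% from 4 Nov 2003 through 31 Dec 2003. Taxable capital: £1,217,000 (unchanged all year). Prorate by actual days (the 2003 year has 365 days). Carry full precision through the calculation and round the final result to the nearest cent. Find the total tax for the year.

1 Jan – 27 Feb 2003: 58 days at 0.95% → £1,217,000 × 0.95% × 58/365 = £1,837.1699
28 Feb – 13 Aug 2003: 167 days at 1.5% → £1,217,000 × 1.5% × 167/365 = £8,352.2877
14 Aug – 3 Nov 2003: 82 days at 0.9% → £1,217,000 × 0.9% × 82/365 = £2,460.6740
4 Nov – 31 Dec 2003: 58 days at 0.6% → £1,217,000 × 0.6% × 58/365 = £1,160.3178
Total = £13,810.4493

£13,810.45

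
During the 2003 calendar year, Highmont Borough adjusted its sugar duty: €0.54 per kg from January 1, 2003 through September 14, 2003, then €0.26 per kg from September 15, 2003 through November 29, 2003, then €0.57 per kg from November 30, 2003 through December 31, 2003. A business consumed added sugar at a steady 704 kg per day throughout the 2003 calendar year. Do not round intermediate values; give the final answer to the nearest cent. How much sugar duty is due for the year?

January 1 – September 14, 2003: 257 days × 704 kg/day = 180,928 kg at €0.54/kg → €97,701.12
September 15 – November 29, 2003: 76 days × 704 kg/day = 53,504 kg at €0.26/kg → €13,911.04
November 30 – December 31, 2003: 32 days × 704 kg/day = 22,528 kg at €0.57/kg → €12,840.96

€124,453.12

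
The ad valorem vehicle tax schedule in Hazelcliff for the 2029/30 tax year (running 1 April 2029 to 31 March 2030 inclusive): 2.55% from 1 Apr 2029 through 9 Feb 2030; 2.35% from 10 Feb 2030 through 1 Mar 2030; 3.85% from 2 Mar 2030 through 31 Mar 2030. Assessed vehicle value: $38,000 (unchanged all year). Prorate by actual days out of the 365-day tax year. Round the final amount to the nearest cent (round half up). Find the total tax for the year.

1 Apr 2029 – 9 Feb 2030: 315 days at 2.55% → $38,000 × 2.55% × 315/365 = $836.2603
10 Feb – 1 Mar 2030: 20 days at 2.35% → $38,000 × 2.35% × 20/365 = $48.9315
2 Mar – 31 Mar 2030: 30 days at 3.85% → $38,000 × 3.85% × 30/365 = $120.2466
Total = $1,005.4384

$1,005.44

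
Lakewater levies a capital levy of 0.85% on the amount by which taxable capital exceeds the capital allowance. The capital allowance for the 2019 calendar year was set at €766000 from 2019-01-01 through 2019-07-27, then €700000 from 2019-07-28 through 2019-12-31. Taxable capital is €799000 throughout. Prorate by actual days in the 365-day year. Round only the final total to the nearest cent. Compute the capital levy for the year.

€521.81

2019-01-01 to 2019-07-27: 208 days, exemption €766000 → (€799000 − €766000) × 0.85% × 208/365 = €159.8466
2019-07-28 to 2019-12-31: 157 days, exemption €700000 → (€799000 − €700000) × 0.85% × 157/365 = €361.9603
Total = €521.8068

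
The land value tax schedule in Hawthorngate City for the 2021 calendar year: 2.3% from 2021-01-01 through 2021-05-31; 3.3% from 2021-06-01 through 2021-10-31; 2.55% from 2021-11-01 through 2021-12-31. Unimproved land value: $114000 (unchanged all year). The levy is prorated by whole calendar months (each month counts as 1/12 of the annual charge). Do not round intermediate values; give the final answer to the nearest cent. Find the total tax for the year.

2021-01-01 to 2021-05-31: 5 months at 2.3% → $114000 × 2.3% × 5/12 = $1092.5000
2021-06-01 to 2021-10-31: 5 months at 3.3% → $114000 × 3.3% × 5/12 = $1567.5000
2021-11-01 to 2021-12-31: 2 months at 2.55% → $114000 × 2.55% × 2/12 = $484.5000
Total = $3144.5000

$3144.50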